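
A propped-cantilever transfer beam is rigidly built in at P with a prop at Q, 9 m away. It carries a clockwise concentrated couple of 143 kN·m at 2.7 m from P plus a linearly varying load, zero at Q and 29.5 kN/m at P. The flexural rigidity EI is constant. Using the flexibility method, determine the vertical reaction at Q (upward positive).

Remove the prop at Q; the released (primary) structure is a cantilever built in at P.
Primary-structure tip deflection at Q by superposition:
  clockwise couple 143 at a = 2.7: M₀a(2L − a)/(2EI) = 2954/EI
  triangular load, peak 29.5 at the fixed end: w₀L⁴/(30EI) = 6452/EI
  δ_0 = 9405/EI
Tip deflection under a unit load at Q: L³/(3EI) = 243/EI.
The prop prevents deflection at Q: R_Q = δ_0/δ_{QQ} = 9405/243 = 38.7 kN.

R_Q = 38.7 kN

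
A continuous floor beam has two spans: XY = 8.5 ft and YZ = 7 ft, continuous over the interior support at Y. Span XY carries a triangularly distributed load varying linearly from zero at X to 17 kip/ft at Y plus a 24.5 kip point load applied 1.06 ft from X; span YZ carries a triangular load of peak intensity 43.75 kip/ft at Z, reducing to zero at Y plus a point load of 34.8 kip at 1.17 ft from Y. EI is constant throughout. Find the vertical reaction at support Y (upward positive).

Release continuity at Y by inserting a hinge; the redundant is the internal moment M_Y. The primary structure is two simply-supported spans XY and YZ.
End slopes at the hinge Y, treating each span as simply supported:
  span XY: triangular load, peak 17: w₀L³/(45EI) = 232/EI
  span XY: point load 24.5 at a = 1.06: Pab(L + a)/(6LEI) = 36.22/EI
  span YZ: triangular load, peak 43.75: 7w₀L³/(360EI) = 291.8/EI
  span YZ: point load 34.8 at a = 1.17: Pab(L + b)/(6LEI) = 72.51/EI
  relative rotation θ_0 = (268.2 + 364.3)/EI = 632.5/EI
A unit hogging moment at Y produces rotation L₁/(3EI) + L₂/(3EI) = 5.167/EI.
Slope continuity at Y: θ_0 = M_Y·5.167/EI, so M_Y = 632.5/5.167 = 122.4 kip·ft (hogging).
Span XY, ΣM about X with M_Y applied at Y: R_Y^{XY}·8.5 = 435.4 + 122.4, so R_Y^{XY} = 65.62 kip and R_X = 96.75 − 65.62 = 31.13 kip.
Span YZ, ΣM about Z: R_Y^{YZ}·7 = 560.2 + 122.4, so R_Y^{YZ} = 97.51 kip and R_Z = 187.9 − 97.51 = 90.41 kip.
R_Y = 65.62 + 97.51 = 163.1 kip.

R_Y = 163.1 kip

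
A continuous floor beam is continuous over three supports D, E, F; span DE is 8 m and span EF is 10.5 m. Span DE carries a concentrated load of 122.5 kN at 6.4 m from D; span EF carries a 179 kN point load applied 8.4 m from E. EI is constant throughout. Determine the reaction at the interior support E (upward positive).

R_E = 169.8 kN

Release continuity at E by inserting a hinge; the redundant is the internal moment M_E. The primary structure is two simply-supported spans DE and EF.
End slopes at the hinge E, treating each span as simply supported:
  span DE: point load 122.5 at a = 6.4: Pab(L + a)/(6LEI) = 376.3/EI
  span EF: point load 179 at a = 8.4: Pab(L + b)/(6LEI) = 631.5/EI
  relative rotation θ_0 = (376.3 + 631.5)/EI = 1008/EI
A unit hogging moment at E produces rotation L₁/(3EI) + L₂/(3EI) = 6.167/EI.
Compatibility: M_E·(L₁+L₂)/(3EI) = θ_0, giving M_E = 163.4 kN·m (hogging).
Span DE, ΣM about D with M_E applied at E: R_E^{DE}·8 = 784 + 163.4, so R_E^{DE} = 118.4 kN and R_D = 122.5 − 118.4 = 4.071 kN.
Span EF, ΣM about F: R_E^{EF}·10.5 = 375.9 + 163.4, so R_E^{EF} = 51.36 kN and R_F = 179 − 51.36 = 127.6 kN.
R_E = 118.4 + 51.36 = 169.8 kN.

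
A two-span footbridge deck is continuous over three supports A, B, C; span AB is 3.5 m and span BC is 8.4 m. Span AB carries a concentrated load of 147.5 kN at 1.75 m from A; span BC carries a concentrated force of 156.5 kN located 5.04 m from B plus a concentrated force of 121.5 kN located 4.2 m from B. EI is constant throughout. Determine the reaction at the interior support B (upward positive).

Insert a hinge at B; M_B is the redundant, and each span becomes simply supported.
Discontinuity in slope at B on the released structure — sum the simple-span end rotations:
  span AB: point load 147.5 at a = 1.75: Pab(L + a)/(6LEI) = 112.9/EI
  span BC: point load 156.5 at a = 5.04: Pab(L + b)/(6LEI) = 618.4/EI
  span BC: point load 121.5 at a = 4.2: Pab(L + b)/(6LEI) = 535.8/EI
  relative rotation θ_0 = (112.9 + 1154)/EI = 1267/EI
A unit hogging moment at B produces rotation L₁/(3EI) + L₂/(3EI) = 3.967/EI.
Compatibility: M_B·(L₁+L₂)/(3EI) = θ_0, giving M_B = 319.4 kN·m (hogging).
Span AB, ΣM about A with M_B applied at B: R_B^{AB}·3.5 = 258.1 + 319.4, so R_B^{AB} = 165 kN and R_A = 147.5 − 165 = -17.52 kN.
Span BC, ΣM about C: R_B^{BC}·8.4 = 1036 + 319.4, so R_B^{BC} = 161.4 kN and R_C = 278 − 161.4 = 116.6 kN.
R_B = 165 + 161.4 = 326.4 kN.

R_B = 326.4 kN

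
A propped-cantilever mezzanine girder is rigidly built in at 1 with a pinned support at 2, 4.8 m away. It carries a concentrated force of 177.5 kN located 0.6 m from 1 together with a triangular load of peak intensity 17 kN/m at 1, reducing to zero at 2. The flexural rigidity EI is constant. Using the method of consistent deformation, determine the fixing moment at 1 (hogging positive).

Choose R_2 as the redundant. The primary structure is the cantilever fixed at 1.
Free-end deflection of the primary structure under the applied loading (downward +):
  point load 177.5 at a = 0.6: Pa²(3L − a)/(6EI) = 147/EI
  triangular load, peak 17 at the fixed end: w₀L⁴/(30EI) = 300.8/EI
  δ_0 = 447.8/EI
Tip deflection under a unit load at 2: L³/(3EI) = 36.86/EI.
Compatibility at 2: δ_0 − R_2·δ_{22} = 0, so R_2 = 447.8/36.86 = 12.15 kN.
Moment equilibrium about 1: M_1 = Σ(load moments about 1) − R_2·L = 171.8 − 12.15×4.8 = 113.5 kN·m.

M_1 = 113.5 kN·m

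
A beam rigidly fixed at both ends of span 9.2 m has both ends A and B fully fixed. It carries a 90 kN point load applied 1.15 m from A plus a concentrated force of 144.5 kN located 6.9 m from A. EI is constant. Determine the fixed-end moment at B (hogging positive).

M_B = 198.3 kN·m

Release both end moments; the primary structure is a simply-supported span AB with redundants M_A and M_B.
On the primary (simply-supported) span, the end slopes from the loading are:
  at A: point load 90 at a = 1.15: Pab(L + b)/(6LEI) = 260.4/EI
  at B: point load 90 at a = 1.15: Pab(L + a)/(6LEI) = 156.2/EI
  at A: point load 144.5 at a = 6.9: Pab(L + b)/(6LEI) = 477.8/EI
  at B: point load 144.5 at a = 6.9: Pab(L + a)/(6LEI) = 668.9/EI
  θ_A0 = 738.1/EI,  θ_B0 = 825.1/EI
Flexibility coefficients: a unit moment at one end gives L/(3EI) there and L/(6EI) at the far end, so f₁₁ = f₂₂ = 3.067/EI and f₁₂ = f₂₁ = 1.533/EI.
Compatibility — zero rotation at each built-in end:
  3.067 M_A + 1.533 M_B = 738.1
  1.533 M_A + 3.067 M_B = 825.1
Solving the pair gives M_A = 141.6 kN·m and M_B = 198.3 kN·m (hogging).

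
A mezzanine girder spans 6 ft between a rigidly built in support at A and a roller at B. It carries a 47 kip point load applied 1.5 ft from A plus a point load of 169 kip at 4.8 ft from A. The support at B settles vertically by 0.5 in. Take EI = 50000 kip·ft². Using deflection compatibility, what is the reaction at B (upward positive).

R_B = 94.08 kip

Remove the prop at B; the released (primary) structure is a cantilever built in at A.
Free-end deflection of the primary structure under the applied loading (downward +):
  point load 47 at a = 1.5: Pa²(3L − a)/(6EI) = 290.8/EI
  point load 169 at a = 4.8: Pa²(3L − a)/(6EI) = 8566/EI
  δ_0 = 8857/EI
Flexibility coefficient — unit upward force at B: δ_{BB} = L³/(3EI) = 72/EI.
With EI = 50000 kip·ft²: δ_0 = 0.17714 ft and δ_{BB} = 0.00144 ft/kip.
Compatibility — the beam at B must follow the support down by 0.04167 ft: δ_0 − R_B·δ_{BB} = 0.04167, so R_B = (0.17714 − 0.04167)/0.00144 = 94.08 kip.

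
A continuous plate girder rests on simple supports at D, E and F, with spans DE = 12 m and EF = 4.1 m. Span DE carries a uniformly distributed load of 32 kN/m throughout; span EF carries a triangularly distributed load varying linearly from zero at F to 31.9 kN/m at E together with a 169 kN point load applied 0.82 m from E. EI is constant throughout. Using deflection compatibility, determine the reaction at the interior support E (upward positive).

R_E = 522.6 kN

Take M_E as the redundant. Released structure: two simple spans DE and EF with a hinge at E.
Rotations at E on the released spans (each span's end-slope, ×1/EI):
  span DE: UDL 32: wL³/(24EI) = 2304/EI
  span EF: triangular load, peak 31.9: w₀L³/(45EI) = 48.86/EI
  span EF: point load 169 at a = 0.82: Pab(L + b)/(6LEI) = 136.4/EI
  relative rotation θ_0 = (2304 + 185.2)/EI = 2489/EI
A unit hogging moment at E produces rotation L₁/(3EI) + L₂/(3EI) = 5.367/EI.
Compatibility: M_E·(L₁+L₂)/(3EI) = θ_0, giving M_E = 463.8 kN·m (hogging).
Span DE, ΣM about D with M_E applied at E: R_E^{DE}·12 = 2304 + 463.8, so R_E^{DE} = 230.7 kN and R_D = 384 − 230.7 = 153.3 kN.
Span EF, ΣM about F: R_E^{EF}·4.1 = 733.1 + 463.8, so R_E^{EF} = 291.9 kN and R_F = 234.4 − 291.9 = -57.53 kN.
R_E = 230.7 + 291.9 = 522.6 kN.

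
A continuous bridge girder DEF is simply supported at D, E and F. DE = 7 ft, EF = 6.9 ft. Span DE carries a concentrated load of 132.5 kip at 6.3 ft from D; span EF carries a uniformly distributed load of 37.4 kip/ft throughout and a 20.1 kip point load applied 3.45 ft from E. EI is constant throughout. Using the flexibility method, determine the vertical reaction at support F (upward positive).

Insert a hinge at E; M_E is the redundant, and each span becomes simply supported.
Discontinuity in slope at E on the released structure — sum the simple-span end rotations:
  span DE: point load 132.5 at a = 6.3: Pab(L + a)/(6LEI) = 185/EI
  span EF: UDL 37.4: wL³/(24EI) = 511.9/EI
  span EF: point load 20.1 at a = 3.45: Pab(L + b)/(6LEI) = 59.81/EI
  relative rotation θ_0 = (185 + 571.7)/EI = 756.8/EI
A unit hogging moment at E produces rotation L₁/(3EI) + L₂/(3EI) = 4.633/EI.
Slope continuity at E: θ_0 = M_E·4.633/EI, so M_E = 756.8/4.633 = 163.3 kip·ft (hogging).
Span EF, ΣM about F: R_E^{EF}·6.9 = 959.7 + 163.3, so R_E^{EF} = 162.8 kip and R_F = 278.2 − 162.8 = 115.4 kip.

R_F = 115.4 kip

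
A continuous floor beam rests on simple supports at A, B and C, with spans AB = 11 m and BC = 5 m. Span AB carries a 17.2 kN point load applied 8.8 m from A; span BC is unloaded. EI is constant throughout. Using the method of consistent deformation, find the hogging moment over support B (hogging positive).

Insert a hinge at B; M_B is the redundant, and each span becomes simply supported.
End slopes at the hinge B, treating each span as simply supported:
  span AB: point load 17.2 at a = 8.8: Pab(L + a)/(6LEI) = 99.9/EI
  relative rotation θ_0 = (99.9 + 0)/EI = 99.9/EI
A unit hogging moment at B produces rotation L₁/(3EI) + L₂/(3EI) = 5.333/EI.
Compatibility: M_B·(L₁+L₂)/(3EI) = θ_0, giving M_B = 18.73 kN·m (hogging).

M_B = 18.73 kN·m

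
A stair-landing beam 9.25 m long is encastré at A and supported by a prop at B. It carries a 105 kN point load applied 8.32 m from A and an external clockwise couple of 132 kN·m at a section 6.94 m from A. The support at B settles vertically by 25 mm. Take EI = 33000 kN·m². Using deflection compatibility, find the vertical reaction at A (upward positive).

R_A = -1.162 kN

Take the reaction at B as the redundant and release it; the primary structure is a cantilever fixed at A.
Deflection at B on the released cantilever, summing each load's contribution:
  point load 105 at a = 8.32: Pa²(3L − a)/(6EI) = 23537/EI
  clockwise couple 132 at a = 6.94: M₀a(2L − a)/(2EI) = 5295/EI
  δ_0 = 28832/EI
Flexibility coefficient — unit upward force at B: δ_{BB} = L³/(3EI) = 263.8/EI.
With EI = 33000 kN·m²: δ_0 = 0.87371 m and δ_{BB} = 0.007994 m/kN.
Compatibility — the beam at B must follow the support down by 0.025 m: δ_0 − R_B·δ_{BB} = 0.025, so R_B = (0.87371 − 0.025)/0.007994 = 106.2 kN.
Vertical equilibrium: R_A = ΣP − R_B = 105 − 106.2 = -1.162 kN.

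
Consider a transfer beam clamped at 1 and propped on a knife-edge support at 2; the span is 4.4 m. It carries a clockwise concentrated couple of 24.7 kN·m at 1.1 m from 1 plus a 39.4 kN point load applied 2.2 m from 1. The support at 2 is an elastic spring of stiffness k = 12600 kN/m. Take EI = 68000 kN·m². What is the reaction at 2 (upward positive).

Take the reaction at 2 as the redundant and release it; the primary structure is a cantilever fixed at 1.
Primary-structure tip deflection at 2 by superposition:
  clockwise couple 24.7 at a = 1.1: M₀a(2L − a)/(2EI) = 104.6/EI
  point load 39.4 at a = 2.2: Pa²(3L − a)/(6EI) = 349.6/EI
  δ_0 = 454.2/EI
Tip deflection under a unit load at 2: L³/(3EI) = 28.39/EI.
With EI = 68000 kN·m²: δ_0 = 0.00668 m and δ_{22} = 0.000418 m/kN.
Compatibility — the spring shortens by R_2/k under the reaction it provides: δ_0 − R_2·δ_{22} = R_2/k. With 1/k = 0.000079 m/kN, R_2 = δ_0 / (δ_{22} + 1/k) = 0.00668 / (0.000418 + 0.000079) = 13.44 kN.

R_2 = 13.44 kN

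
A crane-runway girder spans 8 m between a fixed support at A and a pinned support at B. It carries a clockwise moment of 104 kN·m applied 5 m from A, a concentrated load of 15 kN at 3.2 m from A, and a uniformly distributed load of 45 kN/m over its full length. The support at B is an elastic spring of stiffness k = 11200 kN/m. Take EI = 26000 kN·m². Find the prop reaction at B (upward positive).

Release the roller at B. Primary structure: cantilever fixed at A.
Free-end deflection of the primary structure under the applied loading (downward +):
  clockwise couple 104 at a = 5: M₀a(2L − a)/(2EI) = 2860/EI
  point load 15 at a = 3.2: Pa²(3L − a)/(6EI) = 532.5/EI
  UDL 45: wL⁴/(8EI) = 23040/EI
  δ_0 = 26432/EI
Tip deflection under a unit load at B: L³/(3EI) = 170.7/EI.
With EI = 26000 kN·m²: δ_0 = 1.0166 m and δ_{BB} = 0.006564 m/kN.
Compatibility — the spring shortens by R_B/k under the reaction it provides: δ_0 − R_B·δ_{BB} = R_B/k. With 1/k = 0.000089 m/kN, R_B = δ_0 / (δ_{BB} + 1/k) = 1.0166 / (0.006564 + 0.000089) = 152.8 kN.

R_B = 152.8 kN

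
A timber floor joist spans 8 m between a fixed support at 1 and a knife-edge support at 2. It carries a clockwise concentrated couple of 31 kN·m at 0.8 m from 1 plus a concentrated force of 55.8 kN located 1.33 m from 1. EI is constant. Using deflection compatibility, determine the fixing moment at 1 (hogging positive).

M_1 = 78.9 kN·m

Take the reaction at 2 as the redundant and release it; the primary structure is a cantilever fixed at 1.
Free-end deflection of the primary structure under the applied loading (downward +):
  clockwise couple 31 at a = 0.8: M₀a(2L − a)/(2EI) = 188.5/EI
  point load 55.8 at a = 1.33: Pa²(3L − a)/(6EI) = 372.9/EI
  δ_0 = 561.4/EI
Tip deflection under a unit load at 2: L³/(3EI) = 170.7/EI.
Compatibility at 2: δ_0 − R_2·δ_{22} = 0, so R_2 = 561.4/170.7 = 3.29 kN.
Moment equilibrium about 1: M_1 = Σ(load moments about 1) − R_2·L = 105.2 − 3.29×8 = 78.9 kN·m.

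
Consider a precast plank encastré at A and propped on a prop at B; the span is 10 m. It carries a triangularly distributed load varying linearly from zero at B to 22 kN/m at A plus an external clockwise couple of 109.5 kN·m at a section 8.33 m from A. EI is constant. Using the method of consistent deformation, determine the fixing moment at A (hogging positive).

M_A = 96.5 kN·m

Take the reaction at B as the redundant and release it; the primary structure is a cantilever fixed at A.
Free-end deflection of the primary structure under the applied loading (downward +):
  triangular load, peak 22 at the fixed end: w₀L⁴/(30EI) = 7333/EI
  clockwise couple 109.5 at a = 8.33: M₀a(2L − a)/(2EI) = 5322/EI
  δ_0 = 12656/EI
Flexibility coefficient — unit upward force at B: δ_{BB} = L³/(3EI) = 333.3/EI.
The prop prevents deflection at B: R_B = δ_0/δ_{BB} = 12656/333.3 = 37.97 kN.
Moment equilibrium about A: M_A = Σ(load moments about A) − R_B·L = 476.2 − 37.97×10 = 96.5 kN·m.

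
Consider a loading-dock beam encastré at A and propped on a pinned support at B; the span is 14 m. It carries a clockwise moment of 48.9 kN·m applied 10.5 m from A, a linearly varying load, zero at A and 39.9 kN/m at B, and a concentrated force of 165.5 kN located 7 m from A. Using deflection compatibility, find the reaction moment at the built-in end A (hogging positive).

Remove the prop at B; the released (primary) structure is a cantilever built in at A.
Deflection at B on the released cantilever, summing each load's contribution:
  clockwise couple 48.9 at a = 10.5: M₀a(2L − a)/(2EI) = 4493/EI
  triangular load, peak 39.9 at the free end: 11w₀L⁴/(120EI) = 140507/EI
  point load 165.5 at a = 7: Pa²(3L − a)/(6EI) = 47305/EI
  δ_0 = 192305/EI
Tip deflection under a unit load at B: L³/(3EI) = 914.7/EI.
Compatibility at B: δ_0 − R_B·δ_{BB} = 0, so R_B = 192305/914.7 = 210.2 kN.
Moment equilibrium about A: M_A = Σ(load moments about A) − R_B·L = 3814 − 210.2×14 = 870.8 kN·m.

M_A = 870.8 kN·m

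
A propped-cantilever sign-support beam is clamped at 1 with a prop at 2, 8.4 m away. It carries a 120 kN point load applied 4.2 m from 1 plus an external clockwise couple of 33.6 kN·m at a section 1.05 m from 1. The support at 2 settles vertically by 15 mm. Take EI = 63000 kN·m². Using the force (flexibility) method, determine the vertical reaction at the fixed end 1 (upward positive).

Remove the prop at 2; the released (primary) structure is a cantilever built in at 1.
Free-end deflection of the primary structure under the applied loading (downward +):
  point load 120 at a = 4.2: Pa²(3L − a)/(6EI) = 7409/EI
  clockwise couple 33.6 at a = 1.05: M₀a(2L − a)/(2EI) = 277.8/EI
  δ_0 = 7687/EI
Flexibility coefficient — unit upward force at 2: δ_{22} = L³/(3EI) = 197.6/EI.
With EI = 63000 kN·m²: δ_0 = 0.12201 m and δ_{22} = 0.003136 m/kN.
Compatibility — the beam at 2 must follow the support down by 0.015 m: δ_0 − R_2·δ_{22} = 0.015, so R_2 = (0.12201 − 0.015)/0.003136 = 34.12 kN.
Vertical equilibrium: R_1 = ΣP − R_2 = 120 − 34.12 = 85.88 kN.

R_1 = 85.88 kN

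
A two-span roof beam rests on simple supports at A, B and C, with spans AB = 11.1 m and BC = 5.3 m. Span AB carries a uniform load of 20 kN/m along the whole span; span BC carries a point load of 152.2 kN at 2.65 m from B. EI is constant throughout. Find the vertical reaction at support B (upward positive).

Take M_B as the redundant. Released structure: two simple spans AB and BC with a hinge at B.
Discontinuity in slope at B on the released structure — sum the simple-span end rotations:
  span AB: UDL 20: wL³/(24EI) = 1140/EI
  span BC: point load 152.2 at a = 2.65: Pab(L + b)/(6LEI) = 267.2/EI
  relative rotation θ_0 = (1140 + 267.2)/EI = 1407/EI
A unit hogging moment at B produces rotation L₁/(3EI) + L₂/(3EI) = 5.467/EI.
Compatibility: M_B·(L₁+L₂)/(3EI) = θ_0, giving M_B = 257.4 kN·m (hogging).
Span AB, ΣM about A with M_B applied at B: R_B^{AB}·11.1 = 1232 + 257.4, so R_B^{AB} = 134.2 kN and R_A = 222 − 134.2 = 87.81 kN.
Span BC, ΣM about C: R_B^{BC}·5.3 = 403.3 + 257.4, so R_B^{BC} = 124.7 kN and R_C = 152.2 − 124.7 = 27.54 kN.
R_B = 134.2 + 124.7 = 258.8 kN.

R_B = 258.8 kN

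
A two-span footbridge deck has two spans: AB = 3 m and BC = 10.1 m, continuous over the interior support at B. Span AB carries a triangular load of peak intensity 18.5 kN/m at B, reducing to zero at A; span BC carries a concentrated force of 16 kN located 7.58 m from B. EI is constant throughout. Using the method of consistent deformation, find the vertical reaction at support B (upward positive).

R_B = 29.89 kN

Take M_B as the redundant. Released structure: two simple spans AB and BC with a hinge at B.
Rotations at B on the released spans (each span's end-slope, ×1/EI):
  span AB: triangular load, peak 18.5: w₀L³/(45EI) = 11.1/EI
  span BC: point load 16 at a = 7.58: Pab(L + b)/(6LEI) = 63.65/EI
  relative rotation θ_0 = (11.1 + 63.65)/EI = 74.75/EI
A unit hogging moment at B produces rotation L₁/(3EI) + L₂/(3EI) = 4.367/EI.
Compatibility: M_B·(L₁+L₂)/(3EI) = θ_0, giving M_B = 17.12 kN·m (hogging).
Span AB, ΣM about A with M_B applied at B: R_B^{AB}·3 = 55.5 + 17.12, so R_B^{AB} = 24.21 kN and R_A = 27.75 − 24.21 = 3.544 kN.
Span BC, ΣM about C: R_B^{BC}·10.1 = 40.32 + 17.12, so R_B^{BC} = 5.687 kN and R_C = 16 − 5.687 = 10.31 kN.
R_B = 24.21 + 5.687 = 29.89 kN.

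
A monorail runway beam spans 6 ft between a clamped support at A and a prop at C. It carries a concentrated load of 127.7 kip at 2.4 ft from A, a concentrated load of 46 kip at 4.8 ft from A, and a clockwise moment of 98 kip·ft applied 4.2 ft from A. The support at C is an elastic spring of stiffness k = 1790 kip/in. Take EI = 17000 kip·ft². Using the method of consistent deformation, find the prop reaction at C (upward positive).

R_C = 80.36 kip

Take the reaction at C as the redundant and release it; the primary structure is a cantilever fixed at A.
Deflection at C on the released cantilever, summing each load's contribution:
  point load 127.7 at a = 2.4: Pa²(3L − a)/(6EI) = 1912/EI
  point load 46 at a = 4.8: Pa²(3L − a)/(6EI) = 2332/EI
  clockwise couple 98 at a = 4.2: M₀a(2L − a)/(2EI) = 1605/EI
  δ_0 = 5849/EI
Flexibility coefficient — unit upward force at C: δ_{CC} = L³/(3EI) = 72/EI.
With EI = 17000 kip·ft²: δ_0 = 0.34408 ft and δ_{CC} = 0.004235 ft/kip.
Compatibility — the spring shortens by R_C/k under the reaction it provides: δ_0 − R_C·δ_{CC} = R_C/k. With 1/k = 1/(1790×12) ft/kip = 0.000047 ft/kip, R_C = δ_0 / (δ_{CC} + 1/k) = 0.34408 / (0.004235 + 0.000047) = 80.36 kip.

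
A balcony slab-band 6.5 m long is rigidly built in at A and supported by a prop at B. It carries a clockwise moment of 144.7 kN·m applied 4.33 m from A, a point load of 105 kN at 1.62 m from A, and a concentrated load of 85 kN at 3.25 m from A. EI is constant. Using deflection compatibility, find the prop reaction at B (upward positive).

Choose R_B as the redundant. The primary structure is the cantilever fixed at A.
Primary-structure tip deflection at B by superposition:
  clockwise couple 144.7 at a = 4.33: M₀a(2L − a)/(2EI) = 2716/EI
  point load 105 at a = 1.62: Pa²(3L − a)/(6EI) = 821.2/EI
  point load 85 at a = 3.25: Pa²(3L − a)/(6EI) = 2432/EI
  δ_0 = 5969/EI
Flexibility coefficient — unit upward force at B: δ_{BB} = L³/(3EI) = 91.54/EI.
Compatibility at B: δ_0 − R_B·δ_{BB} = 0, so R_B = 5969/91.54 = 65.2 kN.

R_B = 65.2 kN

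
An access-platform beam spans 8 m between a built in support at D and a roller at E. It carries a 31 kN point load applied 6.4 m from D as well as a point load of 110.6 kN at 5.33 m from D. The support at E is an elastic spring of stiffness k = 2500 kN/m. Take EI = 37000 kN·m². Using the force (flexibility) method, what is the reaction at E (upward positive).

R_E = 72.8 kN

Remove the prop at E; the released (primary) structure is a cantilever built in at D.
Deflection at E on the released cantilever, summing each load's contribution:
  point load 31 at a = 6.4: Pa²(3L − a)/(6EI) = 3725/EI
  point load 110.6 at a = 5.33: Pa²(3L − a)/(6EI) = 9777/EI
  δ_0 = 13502/EI
Flexibility coefficient — unit upward force at E: δ_{EE} = L³/(3EI) = 170.7/EI.
With EI = 37000 kN·m²: δ_0 = 0.36491 m and δ_{EE} = 0.004613 m/kN.
Compatibility — the spring shortens by R_E/k under the reaction it provides: δ_0 − R_E·δ_{EE} = R_E/k. With 1/k = 0.0004 m/kN, R_E = δ_0 / (δ_{EE} + 1/k) = 0.36491 / (0.004613 + 0.0004) = 72.8 kN.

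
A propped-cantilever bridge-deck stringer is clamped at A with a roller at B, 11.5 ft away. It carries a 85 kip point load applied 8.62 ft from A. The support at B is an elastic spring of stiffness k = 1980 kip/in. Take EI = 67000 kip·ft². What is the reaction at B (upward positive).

R_B = 53.44 kip

Remove the prop at B; the released (primary) structure is a cantilever built in at A.
Deflection at B on the released cantilever, summing each load's contribution:
  point load 85 at a = 8.62: Pa²(3L − a)/(6EI) = 27242/EI
Tip deflection under a unit load at B: L³/(3EI) = 507/EI.
With EI = 67000 kip·ft²: δ_0 = 0.4066 ft and δ_{BB} = 0.007567 ft/kip.
Compatibility — the spring shortens by R_B/k under the reaction it provides: δ_0 − R_B·δ_{BB} = R_B/k. With 1/k = 1/(1980×12) ft/kip = 0.000042 ft/kip, R_B = δ_0 / (δ_{BB} + 1/k) = 0.4066 / (0.007567 + 0.000042) = 53.44 kip.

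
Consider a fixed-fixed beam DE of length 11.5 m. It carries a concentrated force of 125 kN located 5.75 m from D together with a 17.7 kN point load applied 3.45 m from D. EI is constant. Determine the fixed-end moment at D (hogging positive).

Take the two fixed-end moments M_D, M_E as redundants; the released structure is the simple span DE.
Simple-span end rotations at D and E under the given loads:
  at D: point load 125 at a = 5.75: Pab(L + b)/(6LEI) = 1033/EI
  at E: point load 125 at a = 5.75: Pab(L + a)/(6LEI) = 1033/EI
  at D: point load 17.7 at a = 3.45: Pab(L + b)/(6LEI) = 139.3/EI
  at E: point load 17.7 at a = 3.45: Pab(L + a)/(6LEI) = 106.5/EI
  θ_D0 = 1172/EI,  θ_E0 = 1140/EI
Flexibility coefficients: a unit moment at one end gives L/(3EI) there and L/(6EI) at the far end, so f₁₁ = f₂₂ = 3.833/EI and f₁₂ = f₂₁ = 1.917/EI.
Compatibility — zero rotation at each built-in end:
  3.833 M_D + 1.917 M_E = 1172
  1.917 M_D + 3.833 M_E = 1140
Solving the pair gives M_D = 209.6 kN·m and M_E = 192.5 kN·m (hogging).

M_D = 209.6 kN·m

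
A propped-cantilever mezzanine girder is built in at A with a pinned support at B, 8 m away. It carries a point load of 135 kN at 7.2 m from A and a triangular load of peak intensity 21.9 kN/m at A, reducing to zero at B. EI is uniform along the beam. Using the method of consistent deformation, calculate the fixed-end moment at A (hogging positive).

Choose R_B as the redundant. The primary structure is the cantilever fixed at A.
Free-end deflection of the primary structure under the applied loading (downward +):
  point load 135 at a = 7.2: Pa²(3L − a)/(6EI) = 19596/EI
  triangular load, peak 21.9 at the fixed end: w₀L⁴/(30EI) = 2990/EI
  δ_0 = 22586/EI
Tip deflection under a unit load at B: L³/(3EI) = 170.7/EI.
Compatibility at B: δ_0 − R_B·δ_{BB} = 0, so R_B = 22586/170.7 = 132.3 kN.
Moment equilibrium about A: M_A = Σ(load moments about A) − R_B·L = 1206 − 132.3×8 = 146.9 kN·m.

M_A = 146.9 kN·m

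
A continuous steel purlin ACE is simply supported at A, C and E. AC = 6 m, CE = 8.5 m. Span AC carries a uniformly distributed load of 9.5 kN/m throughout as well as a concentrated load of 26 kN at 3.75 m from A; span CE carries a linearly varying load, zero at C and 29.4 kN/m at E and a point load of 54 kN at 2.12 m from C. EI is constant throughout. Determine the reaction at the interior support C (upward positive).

Release continuity at C by inserting a hinge; the redundant is the internal moment M_C. The primary structure is two simply-supported spans AC and CE.
End slopes at the hinge C, treating each span as simply supported:
  span AC: UDL 9.5: wL³/(24EI) = 85.5/EI
  span AC: point load 26 at a = 3.75: Pab(L + a)/(6LEI) = 59.41/EI
  span CE: triangular load, peak 29.4: 7w₀L³/(360EI) = 351.1/EI
  span CE: point load 54 at a = 2.12: Pab(L + b)/(6LEI) = 213.1/EI
  relative rotation θ_0 = (144.9 + 564.2)/EI = 709.1/EI
A unit hogging moment at C produces rotation L₁/(3EI) + L₂/(3EI) = 4.833/EI.
Slope continuity at C: θ_0 = M_C·4.833/EI, so M_C = 709.1/4.833 = 146.7 kN·m (hogging).
Span AC, ΣM about A with M_C applied at C: R_C^{AC}·6 = 268.5 + 146.7, so R_C^{AC} = 69.2 kN and R_A = 83 − 69.2 = 13.8 kN.
Span CE, ΣM about E: R_C^{CE}·8.5 = 698.5 + 146.7, so R_C^{CE} = 99.44 kN and R_E = 178.9 − 99.44 = 79.51 kN.
R_C = 69.2 + 99.44 = 168.6 kN.

R_C = 168.6 kN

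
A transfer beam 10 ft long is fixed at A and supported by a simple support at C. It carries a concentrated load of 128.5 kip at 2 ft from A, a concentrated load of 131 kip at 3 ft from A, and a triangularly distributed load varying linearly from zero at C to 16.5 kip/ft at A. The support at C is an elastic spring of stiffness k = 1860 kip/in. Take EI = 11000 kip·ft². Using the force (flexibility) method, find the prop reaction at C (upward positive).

R_C = 39.55 kip

Choose R_C as the redundant. The primary structure is the cantilever fixed at A.
Downward deflection at the released point C due to the loads:
  point load 128.5 at a = 2: Pa²(3L − a)/(6EI) = 2399/EI
  point load 131 at a = 3: Pa²(3L − a)/(6EI) = 5306/EI
  triangular load, peak 16.5 at the fixed end: w₀L⁴/(30EI) = 5500/EI
  δ_0 = 13204/EI
Tip deflection under a unit load at C: L³/(3EI) = 333.3/EI.
With EI = 11000 kip·ft²: δ_0 = 1.2004 ft and δ_{CC} = 0.030303 ft/kip.
Compatibility — the spring shortens by R_C/k under the reaction it provides: δ_0 − R_C·δ_{CC} = R_C/k. With 1/k = 1/(1860×12) ft/kip = 0.000045 ft/kip, R_C = δ_0 / (δ_{CC} + 1/k) = 1.2004 / (0.030303 + 0.000045) = 39.55 kip.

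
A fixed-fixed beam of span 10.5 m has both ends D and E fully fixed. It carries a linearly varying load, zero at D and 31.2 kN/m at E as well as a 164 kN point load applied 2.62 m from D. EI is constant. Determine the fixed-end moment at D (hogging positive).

Release both end moments; the primary structure is a simply-supported span DE with redundants M_D and M_E.
On the primary (simply-supported) span, the end slopes from the loading are:
  at D: triangular load, peak 31.2: 7w₀L³/(360EI) = 702.3/EI
  at E: triangular load, peak 31.2: w₀L³/(45EI) = 802.6/EI
  at D: point load 164 at a = 2.62: Pab(L + b)/(6LEI) = 987.8/EI
  at E: point load 164 at a = 2.62: Pab(L + a)/(6LEI) = 705.1/EI
  θ_D0 = 1690/EI,  θ_E0 = 1508/EI
Flexibility coefficients: a unit moment at one end gives L/(3EI) there and L/(6EI) at the far end, so f₁₁ = f₂₂ = 3.5/EI and f₁₂ = f₂₁ = 1.75/EI.
Compatibility — zero rotation at each built-in end:
  3.5 M_D + 1.75 M_E = 1690
  1.75 M_D + 3.5 M_E = 1508
Solving the pair gives M_D = 356.7 kN·m and M_E = 252.5 kN·m (hogging).

M_D = 356.7 kN·m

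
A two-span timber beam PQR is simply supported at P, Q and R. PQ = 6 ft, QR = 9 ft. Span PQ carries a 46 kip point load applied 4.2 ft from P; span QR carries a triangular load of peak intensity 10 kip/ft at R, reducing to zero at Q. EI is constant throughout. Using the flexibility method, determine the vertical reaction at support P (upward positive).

Release continuity at Q by inserting a hinge; the redundant is the internal moment M_Q. The primary structure is two simply-supported spans PQ and QR.
End slopes at the hinge Q, treating each span as simply supported:
  span PQ: point load 46 at a = 4.2: Pab(L + a)/(6LEI) = 98.53/EI
  span QR: triangular load, peak 10: 7w₀L³/(360EI) = 141.8/EI
  relative rotation θ_0 = (98.53 + 141.8)/EI = 240.3/EI
A unit hogging moment at Q produces rotation L₁/(3EI) + L₂/(3EI) = 5/EI.
Compatibility: M_Q·(L₁+L₂)/(3EI) = θ_0, giving M_Q = 48.06 kip·ft (hogging).
Span PQ, ΣM about P with M_Q applied at Q: R_Q^{PQ}·6 = 193.2 + 48.06, so R_Q^{PQ} = 40.21 kip and R_P = 46 − 40.21 = 5.791 kip.

R_P = 5.791 kip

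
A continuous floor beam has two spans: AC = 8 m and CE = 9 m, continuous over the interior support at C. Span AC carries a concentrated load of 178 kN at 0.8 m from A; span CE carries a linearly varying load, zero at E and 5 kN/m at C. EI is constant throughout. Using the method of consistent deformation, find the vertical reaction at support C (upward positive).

Take M_C as the redundant. Released structure: two simple spans AC and CE with a hinge at C.
End slopes at the hinge C, treating each span as simply supported:
  span AC: point load 178 at a = 0.8: Pab(L + a)/(6LEI) = 188/EI
  span CE: triangular load, peak 5: w₀L³/(45EI) = 81/EI
  relative rotation θ_0 = (188 + 81)/EI = 269/EI
A unit hogging moment at C produces rotation L₁/(3EI) + L₂/(3EI) = 5.667/EI.
Slope continuity at C: θ_0 = M_C·5.667/EI, so M_C = 269/5.667 = 47.46 kN·m (hogging).
Span AC, ΣM about A with M_C applied at C: R_C^{AC}·8 = 142.4 + 47.46, so R_C^{AC} = 23.73 kN and R_A = 178 − 23.73 = 154.3 kN.
Span CE, ΣM about E: R_C^{CE}·9 = 135 + 47.46, so R_C^{CE} = 20.27 kN and R_E = 22.5 − 20.27 = 2.226 kN.
R_C = 23.73 + 20.27 = 44.01 kN.

R_C = 44.01 kN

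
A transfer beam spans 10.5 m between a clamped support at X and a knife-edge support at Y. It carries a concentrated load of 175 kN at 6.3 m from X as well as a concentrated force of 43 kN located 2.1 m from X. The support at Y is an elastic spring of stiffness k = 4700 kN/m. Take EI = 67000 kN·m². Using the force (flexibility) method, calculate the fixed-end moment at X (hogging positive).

M_X = 402.9 kN·m

Remove the prop at Y; the released (primary) structure is a cantilever built in at X.
Downward deflection at the released point Y due to the loads:
  point load 175 at a = 6.3: Pa²(3L − a)/(6EI) = 29172/EI
  point load 43 at a = 2.1: Pa²(3L − a)/(6EI) = 929.2/EI
  δ_0 = 30101/EI
Flexibility coefficient — unit upward force at Y: δ_{YY} = L³/(3EI) = 385.9/EI.
With EI = 67000 kN·m²: δ_0 = 0.44927 m and δ_{YY} = 0.005759 m/kN.
Compatibility — the spring shortens by R_Y/k under the reaction it provides: δ_0 − R_Y·δ_{YY} = R_Y/k. With 1/k = 0.000213 m/kN, R_Y = δ_0 / (δ_{YY} + 1/k) = 0.44927 / (0.005759 + 0.000213) = 75.23 kN.
Moment equilibrium about X: M_X = Σ(load moments about X) − R_Y·L = 1193 − 75.23×10.5 = 402.9 kN·m.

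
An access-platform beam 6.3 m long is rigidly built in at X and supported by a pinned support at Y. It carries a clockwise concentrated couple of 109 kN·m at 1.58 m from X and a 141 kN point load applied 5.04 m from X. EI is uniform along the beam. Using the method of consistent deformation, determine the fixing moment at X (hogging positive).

M_X = 122.6 kN·m

Choose R_Y as the redundant. The primary structure is the cantilever fixed at X.
Free-end deflection of the primary structure under the applied loading (downward +):
  clockwise couple 109 at a = 1.58: M₀a(2L − a)/(2EI) = 948.9/EI
  point load 141 at a = 5.04: Pa²(3L − a)/(6EI) = 8274/EI
  δ_0 = 9222/EI
Flexibility coefficient — unit upward force at Y: δ_{YY} = L³/(3EI) = 83.35/EI.
Compatibility at Y: δ_0 − R_Y·δ_{YY} = 0, so R_Y = 9222/83.35 = 110.6 kN.
Moment equilibrium about X: M_X = Σ(load moments about X) − R_Y·L = 819.6 − 110.6×6.3 = 122.6 kN·m.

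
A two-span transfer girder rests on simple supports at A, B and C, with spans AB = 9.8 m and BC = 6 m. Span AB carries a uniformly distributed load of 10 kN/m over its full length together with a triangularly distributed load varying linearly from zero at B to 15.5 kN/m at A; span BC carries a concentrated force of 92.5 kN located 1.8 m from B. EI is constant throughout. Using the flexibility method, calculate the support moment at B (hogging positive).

M_B = 165.9 kN·m

Take M_B as the redundant. Released structure: two simple spans AB and BC with a hinge at B.
Rotations at B on the released spans (each span's end-slope, ×1/EI):
  span AB: UDL 10: wL³/(24EI) = 392.2/EI
  span AB: triangular load, peak 15.5: 7w₀L³/(360EI) = 283.7/EI
  span BC: point load 92.5 at a = 1.8: Pab(L + b)/(6LEI) = 198.1/EI
  relative rotation θ_0 = (675.8 + 198.1)/EI = 874/EI
A unit hogging moment at B produces rotation L₁/(3EI) + L₂/(3EI) = 5.267/EI.
Slope continuity at B: θ_0 = M_B·5.267/EI, so M_B = 874/5.267 = 165.9 kN·m (hogging).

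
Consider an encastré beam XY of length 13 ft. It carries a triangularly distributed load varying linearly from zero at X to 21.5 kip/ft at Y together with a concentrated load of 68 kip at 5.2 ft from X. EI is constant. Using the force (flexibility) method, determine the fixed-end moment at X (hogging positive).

M_X = 248.4 kip·ft

Release both end moments; the primary structure is a simply-supported span XY with redundants M_X and M_Y.
End rotations of the released simple span under the applied load (×1/EI):
  at X: triangular load, peak 21.5: 7w₀L³/(360EI) = 918.5/EI
  at Y: triangular load, peak 21.5: w₀L³/(45EI) = 1050/EI
  at X: point load 68 at a = 5.2: Pab(L + b)/(6LEI) = 735.5/EI
  at Y: point load 68 at a = 5.2: Pab(L + a)/(6LEI) = 643.6/EI
  θ_X0 = 1654/EI,  θ_Y0 = 1693/EI
Flexibility coefficients: a unit moment at one end gives L/(3EI) there and L/(6EI) at the far end, so f₁₁ = f₂₂ = 4.333/EI and f₁₂ = f₂₁ = 2.167/EI.
Compatibility — zero rotation at each built-in end:
  4.333 M_X + 2.167 M_Y = 1654
  2.167 M_X + 4.333 M_Y = 1693
Solving the pair gives M_X = 248.4 kip·ft and M_Y = 266.5 kip·ft (hogging).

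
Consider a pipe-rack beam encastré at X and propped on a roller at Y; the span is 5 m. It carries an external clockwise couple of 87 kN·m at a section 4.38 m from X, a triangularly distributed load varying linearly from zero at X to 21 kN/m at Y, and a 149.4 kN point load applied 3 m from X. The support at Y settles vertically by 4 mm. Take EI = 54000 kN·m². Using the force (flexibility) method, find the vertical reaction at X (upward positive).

R_X = 87.97 kN

Remove the prop at Y; the released (primary) structure is a cantilever built in at X.
Primary-structure tip deflection at Y by superposition:
  clockwise couple 87 at a = 4.38: M₀a(2L − a)/(2EI) = 1071/EI
  triangular load, peak 21 at the free end: 11w₀L⁴/(120EI) = 1203/EI
  point load 149.4 at a = 3: Pa²(3L − a)/(6EI) = 2689/EI
  δ_0 = 4963/EI
Tip deflection under a unit load at Y: L³/(3EI) = 41.67/EI.
With EI = 54000 kN·m²: δ_0 = 0.091909 m and δ_{YY} = 0.000772 m/kN.
Compatibility — the beam at Y must follow the support down by 0.004 m: δ_0 − R_Y·δ_{YY} = 0.004, so R_Y = (0.091909 − 0.004)/0.000772 = 113.9 kN.
Vertical equilibrium: R_X = ΣP − R_Y = 201.9 − 113.9 = 87.97 kN.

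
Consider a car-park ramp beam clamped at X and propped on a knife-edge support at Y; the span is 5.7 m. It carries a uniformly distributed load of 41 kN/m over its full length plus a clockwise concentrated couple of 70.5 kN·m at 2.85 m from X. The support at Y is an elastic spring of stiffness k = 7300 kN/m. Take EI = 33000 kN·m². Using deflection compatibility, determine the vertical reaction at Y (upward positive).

R_Y = 94.62 kN

Remove the prop at Y; the released (primary) structure is a cantilever built in at X.
Free-end deflection of the primary structure under the applied loading (downward +):
  UDL 41: wL⁴/(8EI) = 5410/EI
  clockwise couple 70.5 at a = 2.85: M₀a(2L − a)/(2EI) = 859/EI
  δ_0 = 6269/EI
Flexibility coefficient — unit upward force at Y: δ_{YY} = L³/(3EI) = 61.73/EI.
With EI = 33000 kN·m²: δ_0 = 0.18997 m and δ_{YY} = 0.001871 m/kN.
Compatibility — the spring shortens by R_Y/k under the reaction it provides: δ_0 − R_Y·δ_{YY} = R_Y/k. With 1/k = 0.000137 m/kN, R_Y = δ_0 / (δ_{YY} + 1/k) = 0.18997 / (0.001871 + 0.000137) = 94.62 kN.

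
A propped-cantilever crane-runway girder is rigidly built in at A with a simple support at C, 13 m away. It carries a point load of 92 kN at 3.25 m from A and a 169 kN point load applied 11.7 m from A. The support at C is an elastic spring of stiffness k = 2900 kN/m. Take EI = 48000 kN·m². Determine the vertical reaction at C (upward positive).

Release the roller at C. Primary structure: cantilever fixed at A.
Downward deflection at the released point C due to the loads:
  point load 92 at a = 3.25: Pa²(3L − a)/(6EI) = 5790/EI
  point load 169 at a = 11.7: Pa²(3L − a)/(6EI) = 105262/EI
  δ_0 = 111052/EI
Flexibility coefficient — unit upward force at C: δ_{CC} = L³/(3EI) = 732.3/EI.
With EI = 48000 kN·m²: δ_0 = 2.3136 m and δ_{CC} = 0.015257 m/kN.
Compatibility — the spring shortens by R_C/k under the reaction it provides: δ_0 − R_C·δ_{CC} = R_C/k. With 1/k = 0.000345 m/kN, R_C = δ_0 / (δ_{CC} + 1/k) = 2.3136 / (0.015257 + 0.000345) = 148.3 kN.

R_C = 148.3 kN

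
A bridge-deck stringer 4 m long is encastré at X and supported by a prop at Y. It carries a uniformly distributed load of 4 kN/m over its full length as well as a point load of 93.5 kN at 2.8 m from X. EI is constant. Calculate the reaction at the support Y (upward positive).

Release the roller at Y. Primary structure: cantilever fixed at X.
Deflection at Y on the released cantilever, summing each load's contribution:
  UDL 4: wL⁴/(8EI) = 128/EI
  point load 93.5 at a = 2.8: Pa²(3L − a)/(6EI) = 1124/EI
  δ_0 = 1252/EI
Flexibility coefficient — unit upward force at Y: δ_{YY} = L³/(3EI) = 21.33/EI.
Compatibility at Y: δ_0 − R_Y·δ_{YY} = 0, so R_Y = 1252/21.33 = 58.69 kN.

R_Y = 58.69 kN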